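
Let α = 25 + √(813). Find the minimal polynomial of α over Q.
m_α(x) = x^2 - 50x - 188

From α - 25 = √(813), squaring gives (α - 25)^2 = 813, i.e. α^2 - 50α + 625 = 813, so α^2 - 50α - 188 = 0. The discriminant of x^2 - 50x - 188 is (-50)^2 - 4·(-188) = 2500 + 752 = 3252, and 4·(813) is not a perfect square in Q since 813 is squarefree and ≠ 1. Hence x^2 - 50x - 188 is irreducible over Q and is the minimal polynomial of α.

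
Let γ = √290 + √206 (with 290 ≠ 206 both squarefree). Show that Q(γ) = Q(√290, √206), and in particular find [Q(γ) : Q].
[Q(γ) : Q] = 4 (equivalently, Q(γ) = Q(√290, √206))

Obviously Q(γ) ⊆ Q(√290, √206), and [Q(√290, √206):Q] = 4 (since 290, 206 are distinct squarefree integers > 1 with 59740 not a perfect square). To show equality we compute the minimal polynomial of γ. From γ = √290 + √206: γ^2 = 290 + 2√(59740) + 206 = 496 + 2√(59740), so γ^2 - 496 = 2√(59740); squaring, (γ^2 - 496)^2 = 4·59740, i.e. γ^4 - 992γ^2 + 246016 - 238960 = 0, i.e. γ^4 - 992γ^2 + 7056 = 0. So γ is a root of x^4 - 992x^2 + 7056. This polynomial is irreducible over Q: it has no rational root (each ±√290 ± √206 is irrational), and any factorization into two quadratics over Q would force √(59740) ∈ Q (pairing opposite roots) or √290, √206 ∈ Q (other pairings), all impossible. Hence [Q(γ):Q] = 4 = [Q(√290, √206):Q], so Q(γ) = Q(√290, √206).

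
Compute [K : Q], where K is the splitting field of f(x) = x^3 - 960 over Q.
[K : Q] = 6

The roots of x^3 - 960 are ∛960, ω∛960, ω^2∛960 where ω = e^(2πi/3) is a primitive cube root of unity, so K = Q(∛960, ω). Now [Q(∛960):Q] = 3 (since 960 is not a perfect cube, x^3 - 960 is irreducible) and [Q(ω):Q] = 2. Both 2 and 3 divide [K:Q], and [K:Q] ≤ 3·2 = 6, so [K:Q] = 6. (Equivalently: Q(∛960) ⊂ R but ω ∉ R, so [K : Q(∛960)] = 2.)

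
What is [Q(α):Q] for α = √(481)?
[Q(α):Q] = 2

[Q(α):Q] equals the degree of the minimal polynomial of α. Here α^2 = 481 and x^2 - 481 is irreducible (d = 481 is squarefree, ≠ 1, hence not a square), so deg(m_α) = 2. Thus [Q(α):Q] = 2.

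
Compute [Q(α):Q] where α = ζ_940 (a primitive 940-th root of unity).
[Q(α):Q] = 368

The minimal polynomial of ζ_940 over Q is the 940-th cyclotomic polynomial Φ_940(x), which is irreducible over Q and has degree φ(940) = 368. Hence [Q(α):Q] = φ(940) = 368.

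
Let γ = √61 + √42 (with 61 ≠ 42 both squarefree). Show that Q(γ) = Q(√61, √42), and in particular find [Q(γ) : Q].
[Q(γ) : Q] = 4 (equivalently, Q(γ) = Q(√61, √42))

Obviously Q(γ) ⊆ Q(√61, √42), and [Q(√61, √42):Q] = 4 (since 61, 42 are distinct squarefree integers > 1 with 2562 not a perfect square). To show equality we compute the minimal polynomial of γ. From γ = √61 + √42: γ^2 = 61 + 2√(2562) + 42 = 103 + 2√(2562), so γ^2 - 103 = 2√(2562); squaring, (γ^2 - 103)^2 = 4·2562, i.e. γ^4 - 206γ^2 + 10609 - 10248 = 0, i.e. γ^4 - 206γ^2 + 361 = 0. So γ is a root of x^4 - 206x^2 + 361. This polynomial is irreducible over Q: it has no rational root (each ±√61 ± √42 is irrational), and any factorization into two quadratics over Q would force √(2562) ∈ Q (pairing opposite roots) or √61, √42 ∈ Q (other pairings), all impossible. Hence [Q(γ):Q] = 4 = [Q(√61, √42):Q], so Q(γ) = Q(√61, √42).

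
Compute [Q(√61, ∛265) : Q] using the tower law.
[Q(√61, ∛265) : Q] = 6

Let L = Q(√61, ∛265). Since Q(√61) ⊂ L and [Q(√61):Q] = 2, the tower law gives 2 | [L:Q]. Likewise Q(∛265) ⊂ L with [Q(∛265):Q] = 3 (because 265 is not a perfect cube), so 3 | [L:Q]. As gcd(2,3) = 1, [L:Q] is divisible by 6. Conversely L is generated over Q by √61 and ∛265, so [L:Q] ≤ 2·3 = 6. Therefore [Q(√61, ∛265) : Q] = 6.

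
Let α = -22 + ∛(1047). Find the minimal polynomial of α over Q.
m_α(x) = x^3 + 66x^2 + 1452x + 9601

Set β = α + 22 = ∛(1047), so β^3 = 1047. Then (α + 22)^3 - 1047 = 0, i.e. α is a root of g(x) = (x + 22)^3 - 1047 = x^3 + 66x^2 + 1452x + 9601. Since g(x) = h(x + 22) where h(x) = x^3 - 1047, and h is irreducible over Q (because 1047 is not a perfect cube, so h has no rational root, and a monic cubic with no rational root is irreducible), g is also irreducible (irreducibility is preserved under the substitution x → x + 22). Hence m_α(x) = x^3 + 66x^2 + 1452x + 9601.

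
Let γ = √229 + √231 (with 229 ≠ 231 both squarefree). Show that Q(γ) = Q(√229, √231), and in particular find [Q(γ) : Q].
[Q(γ) : Q] = 4 (equivalently, Q(γ) = Q(√229, √231))

Obviously Q(γ) ⊆ Q(√229, √231), and [Q(√229, √231):Q] = 4 (since 229, 231 are distinct squarefree integers > 1 with 52899 not a perfect square). To show equality we compute the minimal polynomial of γ. From γ = √229 + √231: γ^2 = 229 + 2√(52899) + 231 = 460 + 2√(52899), so γ^2 - 460 = 2√(52899); squaring, (γ^2 - 460)^2 = 4·52899, i.e. γ^4 - 920γ^2 + 211600 - 211596 = 0, i.e. γ^4 - 920γ^2 + 4 = 0. So γ is a root of x^4 - 920x^2 + 4. This polynomial is irreducible over Q: it has no rational root (each ±√229 ± √231 is irrational), and any factorization into two quadratics over Q would force √(52899) ∈ Q (pairing opposite roots) or √229, √231 ∈ Q (other pairings), all impossible. Hence [Q(γ):Q] = 4 = [Q(√229, √231):Q], so Q(γ) = Q(√229, √231).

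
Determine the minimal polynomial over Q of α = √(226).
m_α(x) = x^2 - 226

α satisfies α^2 - 226 = 0, so x^2 - 226 annihilates α. Since d = 226 is squarefree and ≠ 1, it is not a perfect square in Q, so x^2 - 226 has no rational root and is therefore irreducible over Q (a degree-2 polynomial over a field is irreducible iff it has no root). Hence m_α(x) = x^2 - 226.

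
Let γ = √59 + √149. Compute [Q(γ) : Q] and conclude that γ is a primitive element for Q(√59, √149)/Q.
[Q(γ) : Q] = 4 (equivalently, Q(γ) = Q(√59, √149))

Obviously Q(γ) ⊆ Q(√59, √149), and [Q(√59, √149):Q] = 4 (since 59, 149 are distinct squarefree integers > 1 with 8791 not a perfect square). To show equality we compute the minimal polynomial of γ. From γ = √59 + √149: γ^2 = 59 + 2√(8791) + 149 = 208 + 2√(8791), so γ^2 - 208 = 2√(8791); squaring, (γ^2 - 208)^2 = 4·8791, i.e. γ^4 - 416γ^2 + 43264 - 35164 = 0, i.e. γ^4 - 416γ^2 + 8100 = 0. So γ is a root of x^4 - 416x^2 + 8100. This polynomial is irreducible over Q: it has no rational root (each ±√59 ± √149 is irrational), and any factorization into two quadratics over Q would force √(8791) ∈ Q (pairing opposite roots) or √59, √149 ∈ Q (other pairings), all impossible. Hence [Q(γ):Q] = 4 = [Q(√59, √149):Q], so Q(γ) = Q(√59, √149).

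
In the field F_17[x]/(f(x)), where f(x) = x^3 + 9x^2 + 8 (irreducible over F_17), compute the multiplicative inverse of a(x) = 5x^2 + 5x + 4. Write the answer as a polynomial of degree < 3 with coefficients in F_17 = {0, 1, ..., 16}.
a(x)^(-1) ≡ 8x^2 + 7x + 4 (mod f(x))

Since f is irreducible over F_17, F_17[x]/(f) is a field and a(x) ≠ 0 has an inverse. Apply the extended Euclidean algorithm to f(x) and a(x) in F_17[x]: f(x) = (7x + 5)·a(x) + (15x + 5);  a(x) = (6x + 4)·(15x + 5) + (1). The last nonzero remainder is the constant 1 = gcd(f, a) in F_17. Back-substituting through the division chain expresses 1 = s(x)·a(x) + t(x)·f(x) with s(x) ≡ 8x^2 + 7x + 4 (mod f), so a(x)^(-1) ≡ s(x) = 8x^2 + 7x + 4 (mod f). Check: (5x^2 + 5x + 4)·(8x^2 + 7x + 4) = 6x^4 + 7x^3 + 2x^2 + 14x + 16 ≡ 1 (mod x^3 + 9x^2 + 8).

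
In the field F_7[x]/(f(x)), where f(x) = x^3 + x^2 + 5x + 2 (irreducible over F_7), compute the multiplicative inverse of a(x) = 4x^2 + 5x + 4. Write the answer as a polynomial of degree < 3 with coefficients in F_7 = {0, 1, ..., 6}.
a(x)^(-1) ≡ 2x^2 + 4x + 4 (mod f(x))

Since f is irreducible over F_7, F_7[x]/(f) is a field and a(x) ≠ 0 has an inverse. Apply the extended Euclidean algorithm to f(x) and a(x) in F_7[x]: f(x) = (2x + 3)·a(x) + (3x + 4);  a(x) = (6x + 3)·(3x + 4) + (6). The last nonzero remainder is the constant 6 = gcd(f, a) in F_7. Back-substituting through the division chain expresses 6 = s(x)·a(x) + t(x)·f(x) with s(x) ≡ 5x^2 + 3x + 3 (mod f), so (5x^2 + 3x + 3)·a(x) ≡ 6 (mod f). Multiplying by 6^(-1) ≡ 6 in F_7 gives a(x)^(-1) ≡ 6·(5x^2 + 3x + 3) ≡ 2x^2 + 4x + 4 (mod f). Check: (4x^2 + 5x + 4)·(2x^2 + 4x + 4) = x^4 + 5x^3 + 2x^2 + x + 2 ≡ 1 (mod x^3 + x^2 + 5x + 2).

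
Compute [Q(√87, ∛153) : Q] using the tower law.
[Q(√87, ∛153) : Q] = 6

Let L = Q(√87, ∛153). Since Q(√87) ⊂ L and [Q(√87):Q] = 2, the tower law gives 2 | [L:Q]. Likewise Q(∛153) ⊂ L with [Q(∛153):Q] = 3 (because 153 is not a perfect cube), so 3 | [L:Q]. As gcd(2,3) = 1, [L:Q] is divisible by 6. Conversely L is generated over Q by √87 and ∛153, so [L:Q] ≤ 2·3 = 6. Therefore [Q(√87, ∛153) : Q] = 6.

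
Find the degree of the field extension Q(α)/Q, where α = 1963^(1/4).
[Q(α):Q] = 4

α is a root of x^4 - 1963. By Eisenstein's criterion at the prime p = 13 (which divides the constant term 1963 but p^2 = 169 does not, since 1963 is squarefree), x^4 - 1963 is irreducible over Q. Hence [Q(α):Q] = 4.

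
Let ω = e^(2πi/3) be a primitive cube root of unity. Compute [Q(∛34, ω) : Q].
[Q(∛34, ω) : Q] = 6

[Q(∛34):Q] = 3 (min poly x^3 - 34, irreducible since 34 is not a perfect cube). [Q(ω):Q] = 2 (min poly x^2 + x + 1). Since Q(∛34) ⊂ R and ω ∉ R, we have ω ∉ Q(∛34), so x^2 + x + 1 remains irreducible over Q(∛34) and [Q(∛34, ω) : Q(∛34)] = 2. By the tower law, [Q(∛34, ω) : Q] = 3 · 2 = 6. (In fact Q(∛34, ω) is the splitting field of x^3 - 34 over Q.)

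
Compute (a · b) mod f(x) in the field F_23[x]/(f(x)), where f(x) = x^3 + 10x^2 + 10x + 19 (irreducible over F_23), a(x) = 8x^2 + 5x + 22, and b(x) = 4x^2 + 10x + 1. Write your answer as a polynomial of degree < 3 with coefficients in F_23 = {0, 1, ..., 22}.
a · b ≡ 2x^2 + 16 (mod f(x))

Multiply in F_23[x]: a(x)·b(x) = (8x^2 + 5x + 22)·(4x^2 + 10x + 1) = 9x^4 + 8x^3 + 8x^2 + 18x + 22. This has degree ≥ 3, so divide by f(x) over F_23: 9x^4 + 8x^3 + 8x^2 + 18x + 22 = (9x + 10)·(x^3 + 10x^2 + 10x + 19) + (2x^2 + 16). Hence a·b ≡ 2x^2 + 16 (mod f). (F_23[x]/(f) is a field with 23^3 = 12167 elements since f is irreducible of degree 3.)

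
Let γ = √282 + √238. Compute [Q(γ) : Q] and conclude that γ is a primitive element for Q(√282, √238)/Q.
[Q(γ) : Q] = 4 (equivalently, Q(γ) = Q(√282, √238))

Obviously Q(γ) ⊆ Q(√282, √238), and [Q(√282, √238):Q] = 4 (since 282, 238 are distinct squarefree integers > 1 with 67116 not a perfect square). To show equality we compute the minimal polynomial of γ. From γ = √282 + √238: γ^2 = 282 + 2√(67116) + 238 = 520 + 2√(67116), so γ^2 - 520 = 2√(67116); squaring, (γ^2 - 520)^2 = 4·67116, i.e. γ^4 - 1040γ^2 + 270400 - 268464 = 0, i.e. γ^4 - 1040γ^2 + 1936 = 0. So γ is a root of x^4 - 1040x^2 + 1936. This polynomial is irreducible over Q: it has no rational root (each ±√282 ± √238 is irrational), and any factorization into two quadratics over Q would force √(67116) ∈ Q (pairing opposite roots) or √282, √238 ∈ Q (other pairings), all impossible. Hence [Q(γ):Q] = 4 = [Q(√282, √238):Q], so Q(γ) = Q(√282, √238).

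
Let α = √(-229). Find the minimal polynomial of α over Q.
m_α(x) = x^2 + 229

α satisfies α^2 + 229 = 0, so x^2 + 229 annihilates α. Since d = -229 is squarefree and ≠ 1, it is not a perfect square in Q, so x^2 + 229 has no rational root and is therefore irreducible over Q (a degree-2 polynomial over a field is irreducible iff it has no root). Hence m_α(x) = x^2 + 229.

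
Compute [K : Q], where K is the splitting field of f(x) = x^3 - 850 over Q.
[K : Q] = 6

The roots of x^3 - 850 are ∛850, ω∛850, ω^2∛850 where ω = e^(2πi/3) is a primitive cube root of unity, so K = Q(∛850, ω). Now [Q(∛850):Q] = 3 (since 850 is not a perfect cube, x^3 - 850 is irreducible) and [Q(ω):Q] = 2. Both 2 and 3 divide [K:Q], and [K:Q] ≤ 3·2 = 6, so [K:Q] = 6. (Equivalently: Q(∛850) ⊂ R but ω ∉ R, so [K : Q(∛850)] = 2.)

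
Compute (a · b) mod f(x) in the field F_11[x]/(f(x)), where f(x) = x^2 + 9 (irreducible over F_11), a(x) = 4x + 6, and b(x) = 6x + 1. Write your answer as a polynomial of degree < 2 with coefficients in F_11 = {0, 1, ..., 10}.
a · b ≡ 7x + 10 (mod f(x))

Multiply in F_11[x]: a(x)·b(x) = (4x + 6)·(6x + 1) = 2x^2 + 7x + 6. This has degree ≥ 2, so divide by f(x) over F_11: 2x^2 + 7x + 6 = (2)·(x^2 + 9) + (7x + 10). Hence a·b ≡ 7x + 10 (mod f). (F_11[x]/(f) is a field with 11^2 = 121 elements since f is irreducible of degree 2.)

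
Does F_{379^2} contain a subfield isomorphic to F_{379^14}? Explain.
No: F_{379^14} is not a subfield of F_{379^2}

F_{p^m} embeds in F_{p^n} iff m | n. Here 14 ∤ 2 (since 2 = 0·14 + 2 with remainder 2 ≠ 0), so F_{379^14} is not a subfield of F_{379^2}. Equivalently: if it were, the tower law would give 14 = [F_{379^14}:F_379] dividing [F_{379^2}:F_379] = 2, contradiction.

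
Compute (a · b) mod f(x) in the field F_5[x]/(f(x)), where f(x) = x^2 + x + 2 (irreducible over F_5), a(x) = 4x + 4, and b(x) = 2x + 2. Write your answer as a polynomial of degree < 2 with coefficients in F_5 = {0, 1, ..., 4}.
a · b ≡ 3x + 2 (mod f(x))

Multiply in F_5[x]: a(x)·b(x) = (4x + 4)·(2x + 2) = 3x^2 + x + 3. This has degree ≥ 2, so divide by f(x) over F_5: 3x^2 + x + 3 = (3)·(x^2 + x + 2) + (3x + 2). Hence a·b ≡ 3x + 2 (mod f). (F_5[x]/(f) is a field with 5^2 = 25 elements since f is irreducible of degree 2.)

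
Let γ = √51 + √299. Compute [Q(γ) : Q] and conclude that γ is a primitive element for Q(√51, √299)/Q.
[Q(γ) : Q] = 4 (equivalently, Q(γ) = Q(√51, √299))

Obviously Q(γ) ⊆ Q(√51, √299), and [Q(√51, √299):Q] = 4 (since 51, 299 are distinct squarefree integers > 1 with 15249 not a perfect square). To show equality we compute the minimal polynomial of γ. From γ = √51 + √299: γ^2 = 51 + 2√(15249) + 299 = 350 + 2√(15249), so γ^2 - 350 = 2√(15249); squaring, (γ^2 - 350)^2 = 4·15249, i.e. γ^4 - 700γ^2 + 122500 - 60996 = 0, i.e. γ^4 - 700γ^2 + 61504 = 0. So γ is a root of x^4 - 700x^2 + 61504. This polynomial is irreducible over Q: it has no rational root (each ±√51 ± √299 is irrational), and any factorization into two quadratics over Q would force √(15249) ∈ Q (pairing opposite roots) or √51, √299 ∈ Q (other pairings), all impossible. Hence [Q(γ):Q] = 4 = [Q(√51, √299):Q], so Q(γ) = Q(√51, √299).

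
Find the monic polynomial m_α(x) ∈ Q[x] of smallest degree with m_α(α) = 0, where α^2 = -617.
m_α(x) = x^2 + 617

α satisfies α^2 + 617 = 0, so x^2 + 617 annihilates α. Since d = -617 is squarefree and ≠ 1, it is not a perfect square in Q, so x^2 + 617 has no rational root and is therefore irreducible over Q (a degree-2 polynomial over a field is irreducible iff it has no root). Hence m_α(x) = x^2 + 617.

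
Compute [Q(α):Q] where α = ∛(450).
[Q(α):Q] = 3

The minimal polynomial of α is x^3 - 450, irreducible over Q since 450 is not a perfect cube (so x^3 - 450 has no rational root). Hence [Q(α):Q] = deg(m_α) = 3.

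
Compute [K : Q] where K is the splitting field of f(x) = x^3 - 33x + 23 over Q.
[K : Q] = 6

By the rational root test, any rational root of the monic integer polynomial f(x) = x^3 - 33x + 23 must be an integer dividing the constant term 23, i.e. one of ±{1, 23}. Evaluating: f(1) = -9, f(-1) = 55, f(23) = 11431, f(-23) = -11385; none is 0, so f has no rational root and is therefore irreducible over Q (a cubic with no linear factor over a field is irreducible). For an irreducible cubic, the Galois group is A_3 or S_3 according as the discriminant disc(f) = -4a^3 - 27b^2 = -4·(-33)^3 - 27·(23)^2 = 129465 is or is not a square in Q. Here disc(f) = 129465 is not a perfect square in Q, so the Galois group of f over Q is not contained in A_3 and must be all of S_3. The splitting field has degree |S_3| = 6 over Q, so [K : Q] = 6.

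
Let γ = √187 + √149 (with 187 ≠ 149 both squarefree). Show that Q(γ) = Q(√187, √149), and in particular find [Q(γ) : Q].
[Q(γ) : Q] = 4 (equivalently, Q(γ) = Q(√187, √149))

Obviously Q(γ) ⊆ Q(√187, √149), and [Q(√187, √149):Q] = 4 (since 187, 149 are distinct squarefree integers > 1 with 27863 not a perfect square). To show equality we compute the minimal polynomial of γ. From γ = √187 + √149: γ^2 = 187 + 2√(27863) + 149 = 336 + 2√(27863), so γ^2 - 336 = 2√(27863); squaring, (γ^2 - 336)^2 = 4·27863, i.e. γ^4 - 672γ^2 + 112896 - 111452 = 0, i.e. γ^4 - 672γ^2 + 1444 = 0. So γ is a root of x^4 - 672x^2 + 1444. This polynomial is irreducible over Q: it has no rational root (each ±√187 ± √149 is irrational), and any factorization into two quadratics over Q would force √(27863) ∈ Q (pairing opposite roots) or √187, √149 ∈ Q (other pairings), all impossible. Hence [Q(γ):Q] = 4 = [Q(√187, √149):Q], so Q(γ) = Q(√187, √149).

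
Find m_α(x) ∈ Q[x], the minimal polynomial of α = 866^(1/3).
m_α(x) = x^3 - 866

α satisfies α^3 = 866, so x^3 - 866 annihilates α. By the rational root test, a rational root p/q (in lowest terms) of x^3 - 866 would satisfy p^3 = 866 q^3, forcing q = 1 and p^3 = 866; but 866 is not a perfect cube, contradiction. A monic cubic over Q with no rational root is irreducible (any nontrivial factorization would include a linear factor). Hence x^3 - 866 is the minimal polynomial of α, and in particular [Q(α):Q] = 3.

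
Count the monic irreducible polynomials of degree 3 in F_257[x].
There are 5658112 monic irreducible polynomials of degree 3 over F_257

Each element of F_{257^3} that lies in no proper subfield is a root of exactly one monic irreducible of degree 3 over F_257, and each such polynomial has 3 distinct roots in F_{257^3}. By Möbius inversion the count is N_257(3) = (1/3) Σ_{d|3} μ(3/d) · 257^d = (1/3)(μ(3)·257^1 + μ(1)·257^3) = 16974336/3 = 5658112.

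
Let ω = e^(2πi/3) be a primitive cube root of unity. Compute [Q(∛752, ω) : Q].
[Q(∛752, ω) : Q] = 6

[Q(∛752):Q] = 3 (min poly x^3 - 752, irreducible since 752 is not a perfect cube). [Q(ω):Q] = 2 (min poly x^2 + x + 1). Since Q(∛752) ⊂ R and ω ∉ R, we have ω ∉ Q(∛752), so x^2 + x + 1 remains irreducible over Q(∛752) and [Q(∛752, ω) : Q(∛752)] = 2. By the tower law, [Q(∛752, ω) : Q] = 3 · 2 = 6. (In fact Q(∛752, ω) is the splitting field of x^3 - 752 over Q.)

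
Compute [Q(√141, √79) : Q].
[Q(√141, √79) : Q] = 4

[Q(√141):Q] = 2 (min poly x^2 - 141, irreducible since 141 is squarefree > 1). For the top step, suppose √79 ∈ Q(√141), say √79 = c + d√141 with c, d ∈ Q. Squaring: 79 = c^2 + 141d^2 + 2cd√141. Since √141 ∉ Q this forces 2cd = 0. If d = 0 then √79 = c ∈ Q, contradicting 79 squarefree > 1. If c = 0 then 79 = 141d^2, so 141·79 = (141d)^2 is a perfect square in Q — but 141·79 = 11139 is not a perfect square (since 141 and 79 are distinct squarefree integers). Contradiction. Hence √79 ∉ Q(√141), so x^2 - 79 stays irreducible over Q(√141) and [Q(√141, √79) : Q(√141)] = 2. By the tower law, [Q(√141, √79) : Q] = 2 · 2 = 4.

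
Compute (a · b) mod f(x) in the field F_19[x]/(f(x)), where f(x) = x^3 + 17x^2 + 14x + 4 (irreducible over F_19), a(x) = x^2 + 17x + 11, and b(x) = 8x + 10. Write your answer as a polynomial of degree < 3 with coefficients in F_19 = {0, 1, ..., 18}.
a · b ≡ 10x^2 + 13x + 2 (mod f(x))

Multiply in F_19[x]: a(x)·b(x) = (x^2 + 17x + 11)·(8x + 10) = 8x^3 + 13x^2 + 11x + 15. This has degree ≥ 3, so divide by f(x) over F_19: 8x^3 + 13x^2 + 11x + 15 = (8)·(x^3 + 17x^2 + 14x + 4) + (10x^2 + 13x + 2). Hence a·b ≡ 10x^2 + 13x + 2 (mod f). (F_19[x]/(f) is a field with 19^3 = 6859 elements since f is irreducible of degree 3.)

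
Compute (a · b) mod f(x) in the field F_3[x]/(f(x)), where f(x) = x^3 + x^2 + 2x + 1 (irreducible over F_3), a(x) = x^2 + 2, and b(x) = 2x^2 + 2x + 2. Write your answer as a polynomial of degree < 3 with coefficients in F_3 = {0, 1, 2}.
a · b ≡ 2x^2 + 2x + 1 (mod f(x))

Multiply in F_3[x]: a(x)·b(x) = (x^2 + 2)·(2x^2 + 2x + 2) = 2x^4 + 2x^3 + x + 1. This has degree ≥ 3, so divide by f(x) over F_3: 2x^4 + 2x^3 + x + 1 = (2x)·(x^3 + x^2 + 2x + 1) + (2x^2 + 2x + 1). Hence a·b ≡ 2x^2 + 2x + 1 (mod f). (F_3[x]/(f) is a field with 3^3 = 27 elements since f is irreducible of degree 3.)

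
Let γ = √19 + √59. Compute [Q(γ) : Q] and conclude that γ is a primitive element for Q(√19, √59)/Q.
[Q(γ) : Q] = 4 (equivalently, Q(γ) = Q(√19, √59))

Obviously Q(γ) ⊆ Q(√19, √59), and [Q(√19, √59):Q] = 4 (since 19, 59 are distinct squarefree integers > 1 with 1121 not a perfect square). To show equality we compute the minimal polynomial of γ. From γ = √19 + √59: γ^2 = 19 + 2√(1121) + 59 = 78 + 2√(1121), so γ^2 - 78 = 2√(1121); squaring, (γ^2 - 78)^2 = 4·1121, i.e. γ^4 - 156γ^2 + 6084 - 4484 = 0, i.e. γ^4 - 156γ^2 + 1600 = 0. So γ is a root of x^4 - 156x^2 + 1600. This polynomial is irreducible over Q: it has no rational root (each ±√19 ± √59 is irrational), and any factorization into two quadratics over Q would force √(1121) ∈ Q (pairing opposite roots) or √19, √59 ∈ Q (other pairings), all impossible. Hence [Q(γ):Q] = 4 = [Q(√19, √59):Q], so Q(γ) = Q(√19, √59).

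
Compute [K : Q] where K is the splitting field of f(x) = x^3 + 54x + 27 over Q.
[K : Q] = 6

By the rational root test, any rational root of the monic integer polynomial f(x) = x^3 + 54x + 27 must be an integer dividing the constant term 27, i.e. one of ±{1, 3, 9, 27}. Evaluating: f(1) = 82, f(-1) = -28, f(3) = 216, f(-3) = -162, f(9) = 1242, f(-9) = -1188, f(27) = 21168, f(-27) = -21114; none is 0, so f has no rational root and is therefore irreducible over Q (a cubic with no linear factor over a field is irreducible). For an irreducible cubic, the Galois group is A_3 or S_3 according as the discriminant disc(f) = -4a^3 - 27b^2 = -4·(54)^3 - 27·(27)^2 = -649539 is or is not a square in Q. Here disc(f) = -649539 is not a perfect square in Q, so the Galois group of f over Q is not contained in A_3 and must be all of S_3. The splitting field has degree |S_3| = 6 over Q, so [K : Q] = 6.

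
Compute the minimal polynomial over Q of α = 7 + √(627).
m_α(x) = x^2 - 14x - 578

From α - 7 = √(627), squaring gives (α - 7)^2 = 627, i.e. α^2 - 14α + 49 = 627, so α^2 - 14α - 578 = 0. The discriminant of x^2 - 14x - 578 is (-14)^2 - 4·(-578) = 196 + 2312 = 2508, and 4·(627) is not a perfect square in Q since 627 is squarefree and ≠ 1. Hence x^2 - 14x - 578 is irreducible over Q and is the minimal polynomial of α.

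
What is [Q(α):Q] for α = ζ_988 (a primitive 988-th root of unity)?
[Q(α):Q] = 432

The minimal polynomial of ζ_988 over Q is the 988-th cyclotomic polynomial Φ_988(x), which is irreducible over Q and has degree φ(988) = 432. Hence [Q(α):Q] = φ(988) = 432.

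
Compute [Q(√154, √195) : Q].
[Q(√154, √195) : Q] = 4

[Q(√154):Q] = 2 (min poly x^2 - 154, irreducible since 154 is squarefree > 1). For the top step, suppose √195 ∈ Q(√154), say √195 = c + d√154 with c, d ∈ Q. Squaring: 195 = c^2 + 154d^2 + 2cd√154. Since √154 ∉ Q this forces 2cd = 0. If d = 0 then √195 = c ∈ Q, contradicting 195 squarefree > 1. If c = 0 then 195 = 154d^2, so 154·195 = (154d)^2 is a perfect square in Q — but 154·195 = 30030 is not a perfect square (since 154 and 195 are distinct squarefree integers). Contradiction. Hence √195 ∉ Q(√154), so x^2 - 195 stays irreducible over Q(√154) and [Q(√154, √195) : Q(√154)] = 2. By the tower law, [Q(√154, √195) : Q] = 2 · 2 = 4.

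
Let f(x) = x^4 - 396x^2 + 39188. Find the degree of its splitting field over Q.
[K : Q] = 4

Solving the quadratic in x^2: x^2 = (396 ± √(396^2 - 4·39188))/2 = (396 ± √64)/2 = (396 ± 8)/2, giving x^2 = 202 or x^2 = 194. So f(x) = (x^2 - 202)(x^2 - 194) and the roots of f are ±√202, ±√194. Hence the splitting field is K = Q(√202, √194). Since 202 and 194 are distinct squarefree integers > 1, their product 39188 is not a perfect square, so √194 ∉ Q(√202). By the tower law [K:Q] = [Q(√202,√194):Q(√202)] · [Q(√202):Q] = 2 · 2 = 4.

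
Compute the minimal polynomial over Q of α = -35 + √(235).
m_α(x) = x^2 + 70x + 990

From α + 35 = √(235), squaring gives (α + 35)^2 = 235, i.e. α^2 + 70α + 1225 = 235, so α^2 + 70α + 990 = 0. The discriminant of x^2 + 70x + 990 is (70)^2 - 4·(990) = 4900 - 3960 = 940, and 4·(235) is not a perfect square in Q since 235 is squarefree and ≠ 1. Hence x^2 + 70x + 990 is irreducible over Q and is the minimal polynomial of α.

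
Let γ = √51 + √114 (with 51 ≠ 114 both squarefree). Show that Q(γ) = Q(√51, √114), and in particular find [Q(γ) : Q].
[Q(γ) : Q] = 4 (equivalently, Q(γ) = Q(√51, √114))

Obviously Q(γ) ⊆ Q(√51, √114), and [Q(√51, √114):Q] = 4 (since 51, 114 are distinct squarefree integers > 1 with 5814 not a perfect square). To show equality we compute the minimal polynomial of γ. From γ = √51 + √114: γ^2 = 51 + 2√(5814) + 114 = 165 + 2√(5814), so γ^2 - 165 = 2√(5814); squaring, (γ^2 - 165)^2 = 4·5814, i.e. γ^4 - 330γ^2 + 27225 - 23256 = 0, i.e. γ^4 - 330γ^2 + 3969 = 0. So γ is a root of x^4 - 330x^2 + 3969. This polynomial is irreducible over Q: it has no rational root (each ±√51 ± √114 is irrational), and any factorization into two quadratics over Q would force √(5814) ∈ Q (pairing opposite roots) or √51, √114 ∈ Q (other pairings), all impossible. Hence [Q(γ):Q] = 4 = [Q(√51, √114):Q], so Q(γ) = Q(√51, √114).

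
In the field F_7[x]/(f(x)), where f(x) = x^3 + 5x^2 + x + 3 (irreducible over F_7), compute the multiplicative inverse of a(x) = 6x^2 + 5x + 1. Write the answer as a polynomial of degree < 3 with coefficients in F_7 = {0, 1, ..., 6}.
a(x)^(-1) ≡ 5x^2 + x + 1 (mod f(x))

Since f is irreducible over F_7, F_7[x]/(f) is a field and a(x) ≠ 0 has an inverse. Apply the extended Euclidean algorithm to f(x) and a(x) in F_7[x]: f(x) = (6x + 4)·a(x) + (3x + 6);  a(x) = (2x)·(3x + 6) + (1). The last nonzero remainder is the constant 1 = gcd(f, a) in F_7. Back-substituting through the division chain expresses 1 = s(x)·a(x) + t(x)·f(x) with s(x) ≡ 5x^2 + x + 1 (mod f), so a(x)^(-1) ≡ s(x) = 5x^2 + x + 1 (mod f). Check: (6x^2 + 5x + 1)·(5x^2 + x + 1) = 2x^4 + 3x^3 + 2x^2 + 6x + 1 ≡ 1 (mod x^3 + 5x^2 + x + 3).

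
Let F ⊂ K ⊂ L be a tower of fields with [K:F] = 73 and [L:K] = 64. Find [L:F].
[L:F] = 4672

The tower law says that for any tower of field extensions F ⊂ K ⊂ L with finite degrees, [L:F] = [L:K] · [K:F]. Here this gives [L:F] = 64 · 73 = 4672.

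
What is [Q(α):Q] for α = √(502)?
[Q(α):Q] = 2

[Q(α):Q] equals the degree of the minimal polynomial of α. Here α^2 = 502 and x^2 - 502 is irreducible (d = 502 is squarefree, ≠ 1, hence not a square), so deg(m_α) = 2. Thus [Q(α):Q] = 2.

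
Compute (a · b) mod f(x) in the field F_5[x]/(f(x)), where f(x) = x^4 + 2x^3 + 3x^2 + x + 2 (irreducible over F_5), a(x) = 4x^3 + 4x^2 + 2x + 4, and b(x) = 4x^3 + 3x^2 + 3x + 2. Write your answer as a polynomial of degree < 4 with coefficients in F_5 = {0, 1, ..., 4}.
a · b ≡ 4x^3 + 2x^2 + 2x + 4 (mod f(x))

Multiply in F_5[x]: a(x)·b(x) = (4x^3 + 4x^2 + 2x + 4)·(4x^3 + 3x^2 + 3x + 2) = x^6 + 3x^5 + 2x^4 + 2x^3 + x^2 + x + 3. This has degree ≥ 4, so divide by f(x) over F_5: x^6 + 3x^5 + 2x^4 + 2x^3 + x^2 + x + 3 = (x^2 + x + 2)·(x^4 + 2x^3 + 3x^2 + x + 2) + (4x^3 + 2x^2 + 2x + 4). Hence a·b ≡ 4x^3 + 2x^2 + 2x + 4 (mod f). (F_5[x]/(f) is a field with 5^4 = 625 elements since f is irreducible of degree 4.)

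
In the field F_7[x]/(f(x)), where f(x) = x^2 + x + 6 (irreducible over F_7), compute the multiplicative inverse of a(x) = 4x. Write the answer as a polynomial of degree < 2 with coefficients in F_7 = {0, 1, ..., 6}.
a(x)^(-1) ≡ 2x + 2 (mod f(x))

Since f is irreducible over F_7, F_7[x]/(f) is a field and a(x) ≠ 0 has an inverse. Apply the extended Euclidean algorithm to f(x) and a(x) in F_7[x]: f(x) = (2x + 2)·a(x) + (6). The last nonzero remainder is the constant 6 = gcd(f, a) in F_7. Back-substituting through the division chain expresses 6 = s(x)·a(x) + t(x)·f(x) with s(x) ≡ 5x + 5 (mod f), so (5x + 5)·a(x) ≡ 6 (mod f). Multiplying by 6^(-1) ≡ 6 in F_7 gives a(x)^(-1) ≡ 6·(5x + 5) ≡ 2x + 2 (mod f). Check: (4x)·(2x + 2) = x^2 + x ≡ 1 (mod x^2 + x + 6).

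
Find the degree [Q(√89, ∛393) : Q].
[Q(√89, ∛393) : Q] = 6

Let L = Q(√89, ∛393). Since Q(√89) ⊂ L and [Q(√89):Q] = 2, the tower law gives 2 | [L:Q]. Likewise Q(∛393) ⊂ L with [Q(∛393):Q] = 3 (because 393 is not a perfect cube), so 3 | [L:Q]. As gcd(2,3) = 1, [L:Q] is divisible by 6. Conversely L is generated over Q by √89 and ∛393, so [L:Q] ≤ 2·3 = 6. Therefore [Q(√89, ∛393) : Q] = 6.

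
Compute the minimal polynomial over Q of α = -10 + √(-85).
m_α(x) = x^2 + 20x + 185

From α + 10 = √(-85), squaring gives (α + 10)^2 = -85, i.e. α^2 + 20α + 100 = -85, so α^2 + 20α + 185 = 0. The discriminant of x^2 + 20x + 185 is (20)^2 - 4·(185) = 400 - 740 = -340, and 4·(-85) is not a perfect square in Q since -85 is squarefree and ≠ 1. Hence x^2 + 20x + 185 is irreducible over Q and is the minimal polynomial of α.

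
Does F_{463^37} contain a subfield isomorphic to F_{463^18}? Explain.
No: F_{463^18} is not a subfield of F_{463^37}

F_{p^m} embeds in F_{p^n} iff m | n. Here 18 ∤ 37 (since 37 = 2·18 + 1 with remainder 1 ≠ 0), so F_{463^18} is not a subfield of F_{463^37}. Equivalently: if it were, the tower law would give 18 = [F_{463^18}:F_463] dividing [F_{463^37}:F_463] = 37, contradiction.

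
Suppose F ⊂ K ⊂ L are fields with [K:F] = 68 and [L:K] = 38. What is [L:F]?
[L:F] = 2584

The tower law says that for any tower of field extensions F ⊂ K ⊂ L with finite degrees, [L:F] = [L:K] · [K:F]. Here this gives [L:F] = 38 · 68 = 2584.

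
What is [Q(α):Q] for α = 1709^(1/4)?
[Q(α):Q] = 4

α is a root of x^4 - 1709. By Eisenstein's criterion at the prime p = 1709 (which divides the constant term 1709 but p^2 = 2920681 does not, since 1709 is squarefree), x^4 - 1709 is irreducible over Q. Hence [Q(α):Q] = 4.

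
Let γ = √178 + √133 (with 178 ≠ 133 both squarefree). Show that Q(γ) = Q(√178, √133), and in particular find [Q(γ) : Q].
[Q(γ) : Q] = 4 (equivalently, Q(γ) = Q(√178, √133))

Obviously Q(γ) ⊆ Q(√178, √133), and [Q(√178, √133):Q] = 4 (since 178, 133 are distinct squarefree integers > 1 with 23674 not a perfect square). To show equality we compute the minimal polynomial of γ. From γ = √178 + √133: γ^2 = 178 + 2√(23674) + 133 = 311 + 2√(23674), so γ^2 - 311 = 2√(23674); squaring, (γ^2 - 311)^2 = 4·23674, i.e. γ^4 - 622γ^2 + 96721 - 94696 = 0, i.e. γ^4 - 622γ^2 + 2025 = 0. So γ is a root of x^4 - 622x^2 + 2025. This polynomial is irreducible over Q: it has no rational root (each ±√178 ± √133 is irrational), and any factorization into two quadratics over Q would force √(23674) ∈ Q (pairing opposite roots) or √178, √133 ∈ Q (other pairings), all impossible. Hence [Q(γ):Q] = 4 = [Q(√178, √133):Q], so Q(γ) = Q(√178, √133).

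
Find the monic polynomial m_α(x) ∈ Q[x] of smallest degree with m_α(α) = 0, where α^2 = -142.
m_α(x) = x^2 + 142

α satisfies α^2 + 142 = 0, so x^2 + 142 annihilates α. Since d = -142 is squarefree and ≠ 1, it is not a perfect square in Q, so x^2 + 142 has no rational root and is therefore irreducible over Q (a degree-2 polynomial over a field is irreducible iff it has no root). Hence m_α(x) = x^2 + 142.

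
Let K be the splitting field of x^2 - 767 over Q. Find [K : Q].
[K : Q] = 2

f(x) = x^2 - 767 factors as (x - √767)(x + √767). The splitting field is K = Q(√767). Since 767 is squarefree and > 1, it is not a perfect square, so x^2 - 767 is irreducible over Q and [Q(√767) : Q] = 2. Hence [K : Q] = 2.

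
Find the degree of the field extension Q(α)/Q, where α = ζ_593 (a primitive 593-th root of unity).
[Q(α):Q] = 592

The minimal polynomial of ζ_593 over Q is the 593-th cyclotomic polynomial Φ_593(x), which is irreducible over Q and has degree φ(593) = 592. Hence [Q(α):Q] = φ(593) = 592.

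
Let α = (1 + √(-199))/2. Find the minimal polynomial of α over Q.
m_α(x) = x^2 - x + 50

From 2α - 1 = √(-199), squaring gives (2α - 1)^2 = -199, i.e. 4α^2 - 4α + 1 = -199, so α^2 - α + (1 + 199)/4 = 0. Since -199 ≡ 1 (mod 4), (1 + 199)/4 = 50 ∈ Z. The polynomial x^2 - x + 50 has discriminant 1 - 4·(50) = -199, which is not a perfect square in Q (d = -199 is squarefree and ≠ 1), so x^2 - x + 50 is irreducible over Q. It is the minimal polynomial of α.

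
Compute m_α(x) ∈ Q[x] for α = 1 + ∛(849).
m_α(x) = x^3 - 3x^2 + 3x - 850

Set β = α - 1 = ∛(849), so β^3 = 849. Then (α - 1)^3 - 849 = 0, i.e. α is a root of g(x) = (x - 1)^3 - 849 = x^3 - 3x^2 + 3x - 850. Since g(x) = h(x - 1) where h(x) = x^3 - 849, and h is irreducible over Q (because 849 is not a perfect cube, so h has no rational root, and a monic cubic with no rational root is irreducible), g is also irreducible (irreducibility is preserved under the substitution x → x - 1). Hence m_α(x) = x^3 - 3x^2 + 3x - 850.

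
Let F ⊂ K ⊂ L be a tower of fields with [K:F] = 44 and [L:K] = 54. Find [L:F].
[L:F] = 2376

The tower law says that for any tower of field extensions F ⊂ K ⊂ L with finite degrees, [L:F] = [L:K] · [K:F]. Here this gives [L:F] = 54 · 44 = 2376.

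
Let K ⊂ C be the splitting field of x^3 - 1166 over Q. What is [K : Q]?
[K : Q] = 6

The roots of x^3 - 1166 are ∛1166, ω∛1166, ω^2∛1166 where ω = e^(2πi/3) is a primitive cube root of unity, so K = Q(∛1166, ω). Now [Q(∛1166):Q] = 3 (since 1166 is not a perfect cube, x^3 - 1166 is irreducible) and [Q(ω):Q] = 2. Both 2 and 3 divide [K:Q], and [K:Q] ≤ 3·2 = 6, so [K:Q] = 6. (Equivalently: Q(∛1166) ⊂ R but ω ∉ R, so [K : Q(∛1166)] = 2.)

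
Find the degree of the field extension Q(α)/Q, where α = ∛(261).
[Q(α):Q] = 3

The minimal polynomial of α is x^3 - 261, irreducible over Q since 261 is not a perfect cube (so x^3 - 261 has no rational root). Hence [Q(α):Q] = deg(m_α) = 3.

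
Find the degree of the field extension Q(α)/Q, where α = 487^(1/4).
[Q(α):Q] = 4

α is a root of x^4 - 487. By Eisenstein's criterion at the prime p = 487 (which divides the constant term 487 but p^2 = 237169 does not, since 487 is squarefree), x^4 - 487 is irreducible over Q. Hence [Q(α):Q] = 4.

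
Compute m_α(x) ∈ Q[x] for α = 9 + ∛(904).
m_α(x) = x^3 - 27x^2 + 243x - 1633

Set β = α - 9 = ∛(904), so β^3 = 904. Then (α - 9)^3 - 904 = 0, i.e. α is a root of g(x) = (x - 9)^3 - 904 = x^3 - 27x^2 + 243x - 1633. Since g(x) = h(x - 9) where h(x) = x^3 - 904, and h is irreducible over Q (because 904 is not a perfect cube, so h has no rational root, and a monic cubic with no rational root is irreducible), g is also irreducible (irreducibility is preserved under the substitution x → x - 9). Hence m_α(x) = x^3 - 27x^2 + 243x - 1633.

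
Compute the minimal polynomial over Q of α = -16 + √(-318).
m_α(x) = x^2 + 32x + 574

From α + 16 = √(-318), squaring gives (α + 16)^2 = -318, i.e. α^2 + 32α + 256 = -318, so α^2 + 32α + 574 = 0. The discriminant of x^2 + 32x + 574 is (32)^2 - 4·(574) = 1024 - 2296 = -1272, and 4·(-318) is not a perfect square in Q since -318 is squarefree and ≠ 1. Hence x^2 + 32x + 574 is irreducible over Q and is the minimal polynomial of α.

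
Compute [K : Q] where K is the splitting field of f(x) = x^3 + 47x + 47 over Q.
[K : Q] = 6

By the rational root test, any rational root of the monic integer polynomial f(x) = x^3 + 47x + 47 must be an integer dividing the constant term 47, i.e. one of ±{1, 47}. Evaluating: f(1) = 95, f(-1) = -1, f(47) = 106079, f(-47) = -105985; none is 0, so f has no rational root and is therefore irreducible over Q (a cubic with no linear factor over a field is irreducible). For an irreducible cubic, the Galois group is A_3 or S_3 according as the discriminant disc(f) = -4a^3 - 27b^2 = -4·(47)^3 - 27·(47)^2 = -474935 is or is not a square in Q. Here disc(f) = -474935 is not a perfect square in Q, so the Galois group of f over Q is not contained in A_3 and must be all of S_3. The splitting field has degree |S_3| = 6 over Q, so [K : Q] = 6.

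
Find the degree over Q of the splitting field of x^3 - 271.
[K : Q] = 6

The roots of x^3 - 271 are ∛271, ω∛271, ω^2∛271 where ω = e^(2πi/3) is a primitive cube root of unity, so K = Q(∛271, ω). Now [Q(∛271):Q] = 3 (since 271 is not a perfect cube, x^3 - 271 is irreducible) and [Q(ω):Q] = 2. Both 2 and 3 divide [K:Q], and [K:Q] ≤ 3·2 = 6, so [K:Q] = 6. (Equivalently: Q(∛271) ⊂ R but ω ∉ R, so [K : Q(∛271)] = 2.)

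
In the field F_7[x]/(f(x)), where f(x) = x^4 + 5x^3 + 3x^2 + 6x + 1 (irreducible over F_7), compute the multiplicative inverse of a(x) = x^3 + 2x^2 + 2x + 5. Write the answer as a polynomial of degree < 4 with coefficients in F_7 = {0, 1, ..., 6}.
a(x)^(-1) ≡ 4x^3 + 2x + 2 (mod f(x))

Since f is irreducible over F_7, F_7[x]/(f) is a field and a(x) ≠ 0 has an inverse. Apply the extended Euclidean algorithm to f(x) and a(x) in F_7[x]: f(x) = (x + 3)·a(x) + (2x^2 + 2x);  a(x) = (4x + 4)·(2x^2 + 2x) + (x + 5);  (2x^2 + 2x) = (2x + 6)·(x + 5) + (5). The last nonzero remainder is the constant 5 = gcd(f, a) in F_7. Back-substituting through the division chain expresses 5 = s(x)·a(x) + t(x)·f(x) with s(x) ≡ 6x^3 + 3x + 3 (mod f), so (6x^3 + 3x + 3)·a(x) ≡ 5 (mod f). Multiplying by 5^(-1) ≡ 3 in F_7 gives a(x)^(-1) ≡ 3·(6x^3 + 3x + 3) ≡ 4x^3 + 2x + 2 (mod f). Check: (x^3 + 2x^2 + 2x + 5)·(4x^3 + 2x + 2) = 4x^6 + x^5 + 3x^4 + 5x^3 + x^2 + 3 ≡ 1 (mod x^4 + 5x^3 + 3x^2 + 6x + 1).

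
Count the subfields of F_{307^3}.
F_{307^3} has 2 subfields

The subfields of F_{p^n} are exactly the fields F_{p^d} for d | n (each is the fixed field of the unique index-d subgroup of Gal(F_{p^n}/F_p) ≅ Z/nZ). The divisors of n = 3 are {1, 3}, giving 2 subfields: F_{307^1}, F_{307^3}.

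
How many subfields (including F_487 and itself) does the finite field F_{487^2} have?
F_{487^2} has 2 subfields

The subfields of F_{p^n} are exactly the fields F_{p^d} for d | n (each is the fixed field of the unique index-d subgroup of Gal(F_{p^n}/F_p) ≅ Z/nZ). The divisors of n = 2 are {1, 2}, giving 2 subfields: F_{487^1}, F_{487^2}.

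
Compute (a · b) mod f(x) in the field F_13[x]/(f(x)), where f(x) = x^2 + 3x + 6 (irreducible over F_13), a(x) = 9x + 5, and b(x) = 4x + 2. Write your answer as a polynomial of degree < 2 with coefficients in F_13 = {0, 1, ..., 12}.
a · b ≡ 8x + 2 (mod f(x))

Multiply in F_13[x]: a(x)·b(x) = (9x + 5)·(4x + 2) = 10x^2 + 12x + 10. This has degree ≥ 2, so divide by f(x) over F_13: 10x^2 + 12x + 10 = (10)·(x^2 + 3x + 6) + (8x + 2). Hence a·b ≡ 8x + 2 (mod f). (F_13[x]/(f) is a field with 13^2 = 169 elements since f is irreducible of degree 2.)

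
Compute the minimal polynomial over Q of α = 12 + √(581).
m_α(x) = x^2 - 24x - 437

From α - 12 = √(581), squaring gives (α - 12)^2 = 581, i.e. α^2 - 24α + 144 = 581, so α^2 - 24α - 437 = 0. The discriminant of x^2 - 24x - 437 is (-24)^2 - 4·(-437) = 576 + 1748 = 2324, and 4·(581) is not a perfect square in Q since 581 is squarefree and ≠ 1. Hence x^2 - 24x - 437 is irreducible over Q and is the minimal polynomial of α.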